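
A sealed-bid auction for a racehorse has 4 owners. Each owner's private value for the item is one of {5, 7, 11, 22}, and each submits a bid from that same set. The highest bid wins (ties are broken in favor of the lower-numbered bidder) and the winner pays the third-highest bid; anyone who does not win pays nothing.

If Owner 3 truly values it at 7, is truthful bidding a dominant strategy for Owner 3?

Consider the case where Owner 1 bids 5, Owner 2 bids 5 and Owner 4 bids 11.
Truthful bid 7: loses, pays 0, utility 0.
Bid 11 instead: wins, pays 5, utility 7 - 5 = 2.
Since 2 > 0, bidding 11 is strictly better here, so truthful bidding is not dominant.

No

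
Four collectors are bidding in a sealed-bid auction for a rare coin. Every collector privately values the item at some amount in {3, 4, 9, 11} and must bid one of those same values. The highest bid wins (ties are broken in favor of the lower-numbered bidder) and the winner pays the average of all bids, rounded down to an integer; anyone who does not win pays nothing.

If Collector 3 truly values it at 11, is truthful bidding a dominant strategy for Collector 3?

No

Consider the case where Collector 1 bids 3, Collector 2 bids 3 and Collector 4 bids 3.
Truthful bid 11: wins, pays 5, utility 11 - 5 = 6.
Bid 4 instead: wins, pays 3, utility 11 - 3 = 8.
Since 8 > 6, bidding 4 is strictly better here, so truthful bidding is not dominant.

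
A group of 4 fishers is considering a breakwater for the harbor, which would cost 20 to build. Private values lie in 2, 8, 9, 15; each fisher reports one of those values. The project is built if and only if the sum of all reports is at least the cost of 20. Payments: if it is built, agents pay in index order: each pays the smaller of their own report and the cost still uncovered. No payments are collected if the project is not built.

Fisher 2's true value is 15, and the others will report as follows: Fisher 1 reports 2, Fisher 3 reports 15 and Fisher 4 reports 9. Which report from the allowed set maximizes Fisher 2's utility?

Report 2: project built, pays 2, utility 15 - 2 = 13.
Report 8: project built, pays 8, utility 15 - 8 = 7.
Report 9: project built, pays 9, utility 15 - 9 = 6.
Report 15: project built, pays 15, utility 15 - 15 = 0.
The best choice is 2 with utility 13.

2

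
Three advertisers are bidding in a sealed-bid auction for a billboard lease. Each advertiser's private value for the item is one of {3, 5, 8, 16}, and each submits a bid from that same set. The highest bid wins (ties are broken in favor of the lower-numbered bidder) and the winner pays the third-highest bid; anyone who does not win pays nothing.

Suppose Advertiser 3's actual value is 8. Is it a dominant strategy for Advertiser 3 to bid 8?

Consider the case where Advertiser 1 bids 3 and Advertiser 2 bids 8.
Truthful bid 8: loses, pays 0, utility 0.
Bid 16 instead: wins, pays 3, utility 8 - 3 = 5.
Since 5 > 0, bidding 16 is strictly better here, so truthful bidding is not dominant.

No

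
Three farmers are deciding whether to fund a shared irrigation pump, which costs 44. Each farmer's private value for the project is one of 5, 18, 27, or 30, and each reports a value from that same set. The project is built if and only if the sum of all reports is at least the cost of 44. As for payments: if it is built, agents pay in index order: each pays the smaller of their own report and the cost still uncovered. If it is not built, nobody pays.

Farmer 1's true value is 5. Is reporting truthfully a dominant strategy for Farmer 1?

Check each profile of the others' reports and compare truth against every alternative report.
Others report (5, 27): truth gives 0, best alternative gives -13.
Others report (5, 30): truth gives 0, best alternative gives -13.
Others report (18, 18): truth gives 0, best alternative gives -13.
Others report (18, 27): truth gives 0, best alternative gives -13.
Others report (18, 30): truth gives 0, best alternative gives -13.
Others report (27, 5): truth gives 0, best alternative gives -13.
(Remaining 10 profiles checked similarly; truth is weakly best in each.)
In every case the truthful report is at least as good as any alternative, so it is a dominant strategy.

Yes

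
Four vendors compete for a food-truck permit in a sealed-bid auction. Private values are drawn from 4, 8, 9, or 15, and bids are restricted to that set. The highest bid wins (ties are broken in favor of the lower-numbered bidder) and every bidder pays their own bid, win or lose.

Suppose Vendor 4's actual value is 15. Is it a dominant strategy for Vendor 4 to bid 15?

No

Consider the case where Vendor 1 bids 4, Vendor 2 bids 4 and Vendor 3 bids 4.
Truthful bid 15: wins, pays 15, utility 15 - 15 = 0.
Bid 8 instead: wins, pays 8, utility 15 - 8 = 7.
Since 7 > 0, bidding 8 is strictly better here, so truthful bidding is not dominant.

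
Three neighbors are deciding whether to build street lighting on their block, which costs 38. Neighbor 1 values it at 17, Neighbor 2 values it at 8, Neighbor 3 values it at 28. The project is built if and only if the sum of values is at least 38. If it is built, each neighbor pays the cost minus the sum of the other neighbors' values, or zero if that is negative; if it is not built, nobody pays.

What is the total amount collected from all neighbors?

15

Total value 53 ≥ cost 38, so it is built.
Neighbor 1: others sum to 36; max(0, 38 - 36) = 2.
Neighbor 2: others sum to 45; max(0, 38 - 45) = 0.
Neighbor 3: others sum to 25; max(0, 38 - 25) = 13.
Total collected = 2 + 0 + 13 = 15.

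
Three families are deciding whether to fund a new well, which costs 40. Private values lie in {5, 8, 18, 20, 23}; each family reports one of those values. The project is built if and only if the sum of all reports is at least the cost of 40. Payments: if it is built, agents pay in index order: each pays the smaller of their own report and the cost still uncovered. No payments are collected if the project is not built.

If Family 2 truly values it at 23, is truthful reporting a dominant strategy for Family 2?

No

Consider the case where Family 1 reports 5 and Family 3 reports 18.
Truthful report 23: project built, pays 23, utility 23 - 23 = 0.
Report 18 instead: project built, pays 18, utility 23 - 18 = 5.
Since 5 > 0, reporting 18 is strictly better here, so truthful reporting is not dominant.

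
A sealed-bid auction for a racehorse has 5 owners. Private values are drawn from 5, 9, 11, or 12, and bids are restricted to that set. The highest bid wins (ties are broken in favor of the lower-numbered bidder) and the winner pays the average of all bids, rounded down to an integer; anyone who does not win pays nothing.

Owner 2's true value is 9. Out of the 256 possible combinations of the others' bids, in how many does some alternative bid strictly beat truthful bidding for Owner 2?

Others bid (5, 5, 5, 11): truth gives 0; bid 11 gives 2 > 0. Violating.
Others bid (5, 5, 5, 12): truth gives 0; bid 12 gives 2 > 0. Violating.
Others bid (5, 5, 9, 11): truth gives 0; bid 11 gives 1 > 0. Violating.
Others bid (5, 5, 9, 12): truth gives 0; bid 12 gives 1 > 0. Violating.
Others bid (5, 5, 5, 5): truth gives 4; no alternative beats it.
Others bid (5, 5, 5, 9): truth gives 3; no alternative beats it.
(Checking all 256 profiles: 41 have a profitable deviation, 215 do not.)

41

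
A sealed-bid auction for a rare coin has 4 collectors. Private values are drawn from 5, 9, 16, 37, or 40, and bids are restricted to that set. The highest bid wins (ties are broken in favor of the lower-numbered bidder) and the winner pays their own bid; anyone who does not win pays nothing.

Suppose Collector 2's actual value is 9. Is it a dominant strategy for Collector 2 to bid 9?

Yes

Check each profile of the others' bids and compare truth against every alternative bid.
Others bid (5, 5, 5): truth gives 0, best alternative gives 0.
Others bid (5, 5, 9): truth gives 0, best alternative gives 0.
Others bid (5, 5, 16): truth gives 0, best alternative gives 0.
Others bid (5, 5, 37): truth gives 0, best alternative gives 0.
Others bid (5, 5, 40): truth gives 0, best alternative gives 0.
Others bid (5, 9, 5): truth gives 0, best alternative gives 0.
(Remaining 119 profiles checked similarly; truth is weakly best in each.)
In every case the truthful bid is at least as good as any alternative, so it is a dominant strategy.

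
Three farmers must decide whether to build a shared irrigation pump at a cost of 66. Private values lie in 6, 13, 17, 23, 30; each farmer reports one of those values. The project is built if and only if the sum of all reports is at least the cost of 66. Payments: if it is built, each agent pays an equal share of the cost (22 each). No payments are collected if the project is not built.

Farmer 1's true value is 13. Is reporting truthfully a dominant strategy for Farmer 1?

Consider the case where Farmer 2 reports 23 and Farmer 3 reports 30.
Truthful report 13: project built, pays 22, utility 13 - 22 = -9.
Report 6 instead: project not built, utility 0.
Since 0 > -9, reporting 6 is strictly better here, so truthful reporting is not dominant.

No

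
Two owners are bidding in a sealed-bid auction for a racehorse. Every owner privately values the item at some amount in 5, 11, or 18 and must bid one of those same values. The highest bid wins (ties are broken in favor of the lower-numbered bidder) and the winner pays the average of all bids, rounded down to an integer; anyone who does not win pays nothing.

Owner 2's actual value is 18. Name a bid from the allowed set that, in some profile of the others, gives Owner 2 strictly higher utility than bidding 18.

11

Suppose Owner 1 bids 5.
Bid 18: wins, pays 11, utility 18 - 11 = 7.
Bid 11: wins, pays 8, utility 18 - 8 = 10.
So bidding 11 beats truth here (10 > 7).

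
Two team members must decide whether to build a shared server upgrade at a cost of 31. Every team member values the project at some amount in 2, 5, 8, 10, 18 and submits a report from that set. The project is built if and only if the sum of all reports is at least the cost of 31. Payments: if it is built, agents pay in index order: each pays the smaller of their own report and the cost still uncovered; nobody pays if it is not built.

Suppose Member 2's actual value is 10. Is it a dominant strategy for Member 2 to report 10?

Check each profile of the others' reports and compare truth against every alternative report.
Others report (2): truth gives 0, best alternative gives 0.
Others report (5): truth gives 0, best alternative gives 0.
Others report (8): truth gives 0, best alternative gives 0.
Others report (10): truth gives 0, best alternative gives 0.
Others report (18): truth gives 0, best alternative gives 0.
In every case the truthful report is at least as good as any alternative, so it is a dominant strategy.

Yes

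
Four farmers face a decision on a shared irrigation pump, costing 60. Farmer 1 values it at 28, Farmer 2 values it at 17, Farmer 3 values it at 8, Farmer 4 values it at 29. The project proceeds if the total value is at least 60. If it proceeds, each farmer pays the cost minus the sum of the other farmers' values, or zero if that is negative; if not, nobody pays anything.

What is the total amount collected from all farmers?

Total value 82 ≥ cost 60, so it is built.
Farmer 1: others sum to 54; max(0, 60 - 54) = 6.
Farmer 2: others sum to 65; max(0, 60 - 65) = 0.
Farmer 3: others sum to 74; max(0, 60 - 74) = 0.
Farmer 4: others sum to 53; max(0, 60 - 53) = 7.
Total collected = 6 + 0 + 0 + 7 = 13.

13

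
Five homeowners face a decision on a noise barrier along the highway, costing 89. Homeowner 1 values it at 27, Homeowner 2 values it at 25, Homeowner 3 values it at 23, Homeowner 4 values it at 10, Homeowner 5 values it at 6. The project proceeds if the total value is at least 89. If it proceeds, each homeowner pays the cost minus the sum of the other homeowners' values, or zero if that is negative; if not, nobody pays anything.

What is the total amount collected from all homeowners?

81

Total value 91 ≥ cost 89, so it is built.
Homeowner 1: others sum to 64; max(0, 89 - 64) = 25.
Homeowner 2: others sum to 66; max(0, 89 - 66) = 23.
Homeowner 3: others sum to 68; max(0, 89 - 68) = 21.
Homeowner 4: others sum to 81; max(0, 89 - 81) = 8.
Homeowner 5: others sum to 85; max(0, 89 - 85) = 4.
Total collected = 25 + 23 + 21 + 8 + 4 = 81.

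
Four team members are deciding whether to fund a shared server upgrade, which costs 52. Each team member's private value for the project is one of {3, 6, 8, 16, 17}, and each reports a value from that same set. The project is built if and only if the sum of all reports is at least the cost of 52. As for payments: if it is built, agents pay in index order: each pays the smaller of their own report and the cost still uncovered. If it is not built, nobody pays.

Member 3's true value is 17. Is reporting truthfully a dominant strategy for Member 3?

No

Consider the case where Member 1 reports 3, Member 2 reports 16 and Member 4 reports 17.
Truthful report 17: project built, pays 17, utility 17 - 17 = 0.
Report 16 instead: project built, pays 16, utility 17 - 16 = 1.
Since 1 > 0, reporting 16 is strictly better here, so truthful reporting is not dominant.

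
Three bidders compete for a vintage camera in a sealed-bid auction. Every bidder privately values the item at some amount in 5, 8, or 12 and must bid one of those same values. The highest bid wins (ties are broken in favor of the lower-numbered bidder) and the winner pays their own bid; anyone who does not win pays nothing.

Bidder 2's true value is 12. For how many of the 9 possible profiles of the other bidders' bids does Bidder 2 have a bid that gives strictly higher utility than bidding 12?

2

Others bid (5, 5): truth gives 0; bid 8 gives 4 > 0. Violating.
Others bid (5, 8): truth gives 0; bid 8 gives 4 > 0. Violating.
Others bid (5, 12): truth gives 0; no alternative beats it.
Others bid (8, 5): truth gives 0; no alternative beats it.
(Checking all 9 profiles: 2 have a profitable deviation, 7 do not.)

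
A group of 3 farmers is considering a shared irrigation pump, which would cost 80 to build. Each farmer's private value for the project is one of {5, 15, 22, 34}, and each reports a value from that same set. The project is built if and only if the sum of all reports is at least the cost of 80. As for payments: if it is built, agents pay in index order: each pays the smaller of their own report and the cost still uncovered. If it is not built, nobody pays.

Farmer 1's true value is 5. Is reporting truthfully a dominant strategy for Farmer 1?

Yes

Check each profile of the others' reports and compare truth against every alternative report.
Others report (34, 34): truth gives 0, best alternative gives -10.
Others report (5, 5): truth gives 0, best alternative gives 0.
Others report (5, 15): truth gives 0, best alternative gives 0.
Others report (5, 22): truth gives 0, best alternative gives 0.
Others report (5, 34): truth gives 0, best alternative gives 0.
Others report (15, 5): truth gives 0, best alternative gives 0.
(Remaining 10 profiles checked similarly; truth is weakly best in each.)
In every case the truthful report is at least as good as any alternative, so it is a dominant strategy.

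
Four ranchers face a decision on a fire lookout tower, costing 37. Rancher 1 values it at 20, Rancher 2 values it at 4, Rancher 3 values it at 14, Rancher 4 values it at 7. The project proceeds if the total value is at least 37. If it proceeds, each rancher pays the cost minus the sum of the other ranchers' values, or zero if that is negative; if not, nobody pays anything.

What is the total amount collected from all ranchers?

18

Total value 45 ≥ cost 37, so it is built.
Rancher 1: others sum to 25; max(0, 37 - 25) = 12.
Rancher 2: others sum to 41; max(0, 37 - 41) = 0.
Rancher 3: others sum to 31; max(0, 37 - 31) = 6.
Rancher 4: others sum to 38; max(0, 37 - 38) = 0.
Total collected = 12 + 0 + 6 + 0 = 18.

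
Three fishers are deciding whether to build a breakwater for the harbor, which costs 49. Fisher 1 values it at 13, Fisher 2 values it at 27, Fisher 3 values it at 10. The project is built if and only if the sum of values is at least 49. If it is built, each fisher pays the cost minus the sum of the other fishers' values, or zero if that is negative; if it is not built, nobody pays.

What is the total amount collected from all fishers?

47

Total value 50 ≥ cost 49, so it is built.
Fisher 1: others sum to 37; max(0, 49 - 37) = 12.
Fisher 2: others sum to 23; max(0, 49 - 23) = 26.
Fisher 3: others sum to 40; max(0, 49 - 40) = 9.
Total collected = 12 + 26 + 9 = 47.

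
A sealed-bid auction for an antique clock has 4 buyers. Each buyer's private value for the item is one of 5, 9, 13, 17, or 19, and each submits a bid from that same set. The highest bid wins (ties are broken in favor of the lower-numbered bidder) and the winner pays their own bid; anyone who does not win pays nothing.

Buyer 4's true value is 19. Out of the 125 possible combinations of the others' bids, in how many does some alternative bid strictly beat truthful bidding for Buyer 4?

Others bid (5, 5, 5): truth gives 0; bid 9 gives 10 > 0. Violating.
Others bid (5, 5, 9): truth gives 0; bid 13 gives 6 > 0. Violating.
Others bid (5, 5, 13): truth gives 0; bid 17 gives 2 > 0. Violating.
Others bid (5, 9, 5): truth gives 0; bid 13 gives 6 > 0. Violating.
Others bid (5, 5, 17): truth gives 0; no alternative beats it.
Others bid (5, 5, 19): truth gives 0; no alternative beats it.
(Checking all 125 profiles: 27 have a profitable deviation, 98 do not.)

27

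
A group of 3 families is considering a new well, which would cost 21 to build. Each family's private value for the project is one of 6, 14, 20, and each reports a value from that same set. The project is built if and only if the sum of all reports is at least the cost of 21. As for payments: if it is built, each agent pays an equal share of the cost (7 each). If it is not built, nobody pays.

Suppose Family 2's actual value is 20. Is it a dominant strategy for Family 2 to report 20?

Check each profile of the others' reports and compare truth against every alternative report.
Others report (6, 6): truth gives 13, best alternative gives 13.
Others report (6, 14): truth gives 13, best alternative gives 13.
Others report (6, 20): truth gives 13, best alternative gives 13.
Others report (14, 6): truth gives 13, best alternative gives 13.
Others report (14, 14): truth gives 13, best alternative gives 13.
Others report (14, 20): truth gives 13, best alternative gives 13.
(Remaining 3 profiles checked similarly; truth is weakly best in each.)
In every case the truthful report is at least as good as any alternative, so it is a dominant strategy.

Yes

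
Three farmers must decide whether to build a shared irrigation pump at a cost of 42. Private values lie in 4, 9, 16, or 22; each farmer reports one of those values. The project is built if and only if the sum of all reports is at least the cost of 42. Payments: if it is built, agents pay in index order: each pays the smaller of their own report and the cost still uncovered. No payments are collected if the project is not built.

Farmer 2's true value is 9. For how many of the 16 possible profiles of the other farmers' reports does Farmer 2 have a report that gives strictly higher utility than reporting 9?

Others report (16, 22): truth gives 0; report 4 gives 5 > 0. Violating.
Others report (22, 16): truth gives 0; report 4 gives 5 > 0. Violating.
Others report (22, 22): truth gives 0; report 4 gives 5 > 0. Violating.
Others report (4, 4): truth gives 0; no alternative beats it.
Others report (4, 9): truth gives 0; no alternative beats it.
(Checking all 16 profiles: 3 have a profitable deviation, 13 do not.)

3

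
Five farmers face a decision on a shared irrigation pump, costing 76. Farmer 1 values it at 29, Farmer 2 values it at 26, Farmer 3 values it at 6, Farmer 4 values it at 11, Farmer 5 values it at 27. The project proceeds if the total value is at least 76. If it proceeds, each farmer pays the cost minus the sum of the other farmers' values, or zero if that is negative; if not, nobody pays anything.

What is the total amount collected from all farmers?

Total value 99 ≥ cost 76, so it is built.
Farmer 1: others sum to 70; max(0, 76 - 70) = 6.
Farmer 2: others sum to 73; max(0, 76 - 73) = 3.
Farmer 3: others sum to 93; max(0, 76 - 93) = 0.
Farmer 4: others sum to 88; max(0, 76 - 88) = 0.
Farmer 5: others sum to 72; max(0, 76 - 72) = 4.
Total collected = 6 + 3 + 0 + 0 + 4 = 13.

13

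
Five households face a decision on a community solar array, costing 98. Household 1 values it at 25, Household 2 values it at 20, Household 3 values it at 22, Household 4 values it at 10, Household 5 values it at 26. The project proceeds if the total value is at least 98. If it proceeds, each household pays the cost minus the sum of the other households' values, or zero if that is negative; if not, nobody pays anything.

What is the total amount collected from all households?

78

Total value 103 ≥ cost 98, so it is built.
Household 1: others sum to 78; max(0, 98 - 78) = 20.
Household 2: others sum to 83; max(0, 98 - 83) = 15.
Household 3: others sum to 81; max(0, 98 - 81) = 17.
Household 4: others sum to 93; max(0, 98 - 93) = 5.
Household 5: others sum to 77; max(0, 98 - 77) = 21.
Total collected = 20 + 15 + 17 + 5 + 21 = 78.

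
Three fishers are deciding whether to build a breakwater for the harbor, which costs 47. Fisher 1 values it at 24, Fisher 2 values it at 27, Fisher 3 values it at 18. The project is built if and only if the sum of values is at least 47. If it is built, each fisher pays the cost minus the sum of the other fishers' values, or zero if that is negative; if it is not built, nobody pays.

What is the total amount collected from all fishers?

7

Total value 69 ≥ cost 47, so it is built.
Fisher 1: others sum to 45; max(0, 47 - 45) = 2.
Fisher 2: others sum to 42; max(0, 47 - 42) = 5.
Fisher 3: others sum to 51; max(0, 47 - 51) = 0.
Total collected = 2 + 5 + 0 = 7.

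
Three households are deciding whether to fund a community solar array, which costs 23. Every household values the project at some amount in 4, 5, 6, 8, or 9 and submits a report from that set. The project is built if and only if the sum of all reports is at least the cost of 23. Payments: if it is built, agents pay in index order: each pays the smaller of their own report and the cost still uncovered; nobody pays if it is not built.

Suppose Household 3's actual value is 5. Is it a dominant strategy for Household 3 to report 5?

Check each profile of the others' reports and compare truth against every alternative report.
Others report (4, 4): truth gives 0, best alternative gives 0.
Others report (4, 5): truth gives 0, best alternative gives 0.
Others report (4, 6): truth gives 0, best alternative gives 0.
Others report (4, 8): truth gives 0, best alternative gives 0.
Others report (4, 9): truth gives 0, best alternative gives 0.
Others report (5, 4): truth gives 0, best alternative gives 0.
(Remaining 19 profiles checked similarly; truth is weakly best in each.)
In every case the truthful report is at least as good as any alternative, so it is a dominant strategy.

Yes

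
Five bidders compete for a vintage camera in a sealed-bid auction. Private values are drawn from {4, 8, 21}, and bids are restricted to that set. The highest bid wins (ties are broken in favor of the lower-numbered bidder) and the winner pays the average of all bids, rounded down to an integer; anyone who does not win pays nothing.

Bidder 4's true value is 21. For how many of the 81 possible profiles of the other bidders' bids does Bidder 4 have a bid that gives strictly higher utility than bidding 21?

Others bid (4, 4, 4, 4): truth gives 14; bid 8 gives 17 > 14. Violating.
Others bid (4, 4, 4, 8): truth gives 13; bid 8 gives 16 > 13. Violating.
Others bid (4, 4, 4, 21): truth gives 11; no alternative beats it.
Others bid (4, 4, 8, 4): truth gives 13; no alternative beats it.
(Checking all 81 profiles: 2 have a profitable deviation, 79 do not.)

2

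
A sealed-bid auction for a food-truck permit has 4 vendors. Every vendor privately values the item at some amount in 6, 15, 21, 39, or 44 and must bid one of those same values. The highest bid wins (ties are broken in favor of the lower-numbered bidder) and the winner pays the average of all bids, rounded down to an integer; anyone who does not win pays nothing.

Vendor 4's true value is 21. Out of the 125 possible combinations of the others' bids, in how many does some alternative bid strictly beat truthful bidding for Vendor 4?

Others bid (6, 6, 6): truth gives 12; bid 15 gives 13 > 12. Violating.
Others bid (6, 6, 21): truth gives 0; bid 39 gives 3 > 0. Violating.
Others bid (6, 15, 21): truth gives 0; bid 39 gives 1 > 0. Violating.
Others bid (6, 21, 6): truth gives 0; bid 39 gives 3 > 0. Violating.
Others bid (6, 6, 15): truth gives 9; no alternative beats it.
Others bid (6, 6, 39): truth gives 0; no alternative beats it.
(Checking all 125 profiles: 10 have a profitable deviation, 115 do not.)

10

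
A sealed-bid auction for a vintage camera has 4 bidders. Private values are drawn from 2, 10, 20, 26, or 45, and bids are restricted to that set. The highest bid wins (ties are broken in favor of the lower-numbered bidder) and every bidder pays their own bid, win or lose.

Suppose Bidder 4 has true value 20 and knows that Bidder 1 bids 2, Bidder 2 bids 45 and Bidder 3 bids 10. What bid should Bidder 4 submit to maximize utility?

Bid 2: loses but pays 2, utility -2.
Bid 10: loses but pays 10, utility -10.
Bid 20: loses but pays 20, utility -20.
Bid 26: loses but pays 26, utility -26.
Bid 45: loses but pays 45, utility -45.
The best choice is 2 with utility -2.

2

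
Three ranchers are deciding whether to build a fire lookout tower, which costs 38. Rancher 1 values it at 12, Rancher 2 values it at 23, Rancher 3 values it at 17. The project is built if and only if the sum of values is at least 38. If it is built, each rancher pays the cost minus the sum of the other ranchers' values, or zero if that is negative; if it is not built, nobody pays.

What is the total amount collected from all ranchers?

Total value 52 ≥ cost 38, so it is built.
Rancher 1: others sum to 40; max(0, 38 - 40) = 0.
Rancher 2: others sum to 29; max(0, 38 - 29) = 9.
Rancher 3: others sum to 35; max(0, 38 - 35) = 3.
Total collected = 0 + 9 + 3 = 12.

12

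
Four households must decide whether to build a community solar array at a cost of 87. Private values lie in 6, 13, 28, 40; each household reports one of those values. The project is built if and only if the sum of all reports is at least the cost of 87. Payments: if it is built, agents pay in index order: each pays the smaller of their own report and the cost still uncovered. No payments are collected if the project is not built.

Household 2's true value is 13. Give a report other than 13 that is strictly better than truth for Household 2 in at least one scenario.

Suppose Household 1 reports 6, Household 3 reports 40 and Household 4 reports 40.
Report 13: project built, pays 13, utility 13 - 13 = 0.
Report 6: project built, pays 6, utility 13 - 6 = 7.
So reporting 6 beats truth here (7 > 0).

6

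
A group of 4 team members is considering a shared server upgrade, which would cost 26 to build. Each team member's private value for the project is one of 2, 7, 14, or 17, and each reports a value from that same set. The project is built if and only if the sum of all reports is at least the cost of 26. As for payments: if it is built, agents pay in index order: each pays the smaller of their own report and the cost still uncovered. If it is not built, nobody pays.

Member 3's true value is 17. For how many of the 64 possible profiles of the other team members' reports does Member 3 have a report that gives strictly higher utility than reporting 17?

Others report (2, 2, 14): truth gives 0; report 14 gives 3 > 0. Violating.
Others report (2, 2, 17): truth gives 0; report 7 gives 10 > 0. Violating.
Others report (2, 7, 7): truth gives 0; report 14 gives 3 > 0. Violating.
Others report (2, 7, 14): truth gives 0; report 7 gives 10 > 0. Violating.
Others report (2, 2, 2): truth gives 0; no alternative beats it.
Others report (2, 2, 7): truth gives 0; no alternative beats it.
(Checking all 64 profiles: 29 have a profitable deviation, 35 do not.)

29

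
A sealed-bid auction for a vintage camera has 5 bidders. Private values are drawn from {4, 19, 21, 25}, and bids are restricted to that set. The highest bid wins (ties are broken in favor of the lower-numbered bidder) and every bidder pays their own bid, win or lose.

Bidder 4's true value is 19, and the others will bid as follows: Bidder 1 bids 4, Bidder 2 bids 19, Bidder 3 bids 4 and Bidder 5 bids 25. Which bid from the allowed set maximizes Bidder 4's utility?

Bid 4: loses but pays 4, utility -4.
Bid 19: loses but pays 19, utility -19.
Bid 21: loses but pays 21, utility -21.
Bid 25: wins, pays 25, utility 19 - 25 = -6.
The best choice is 4 with utility -4.

4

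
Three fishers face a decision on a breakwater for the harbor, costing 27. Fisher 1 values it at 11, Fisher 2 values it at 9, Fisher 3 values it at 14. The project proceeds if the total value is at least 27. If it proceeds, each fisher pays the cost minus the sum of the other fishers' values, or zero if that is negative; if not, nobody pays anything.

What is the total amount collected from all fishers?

Total value 34 ≥ cost 27, so it is built.
Fisher 1: others sum to 23; max(0, 27 - 23) = 4.
Fisher 2: others sum to 25; max(0, 27 - 25) = 2.
Fisher 3: others sum to 20; max(0, 27 - 20) = 7.
Total collected = 4 + 2 + 7 = 13.

13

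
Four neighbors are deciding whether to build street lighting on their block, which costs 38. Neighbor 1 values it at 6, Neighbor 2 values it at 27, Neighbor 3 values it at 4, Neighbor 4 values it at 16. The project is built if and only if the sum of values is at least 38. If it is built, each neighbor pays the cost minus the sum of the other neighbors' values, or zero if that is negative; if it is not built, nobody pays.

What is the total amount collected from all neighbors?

Total value 53 ≥ cost 38, so it is built.
Neighbor 1: others sum to 47; max(0, 38 - 47) = 0.
Neighbor 2: others sum to 26; max(0, 38 - 26) = 12.
Neighbor 3: others sum to 49; max(0, 38 - 49) = 0.
Neighbor 4: others sum to 37; max(0, 38 - 37) = 1.
Total collected = 0 + 12 + 0 + 1 = 13.

13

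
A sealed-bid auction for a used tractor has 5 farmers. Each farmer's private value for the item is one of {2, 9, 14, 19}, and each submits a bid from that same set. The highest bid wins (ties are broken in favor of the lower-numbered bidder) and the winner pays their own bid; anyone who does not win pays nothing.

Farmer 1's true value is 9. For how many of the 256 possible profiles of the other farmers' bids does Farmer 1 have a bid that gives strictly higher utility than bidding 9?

Others bid (2, 2, 2, 2): truth gives 0; bid 2 gives 7 > 0. Violating.
Others bid (2, 2, 2, 9): truth gives 0; no alternative beats it.
Others bid (2, 2, 2, 14): truth gives 0; no alternative beats it.
(Checking all 256 profiles: 1 has a profitable deviation, 255 do not.)

1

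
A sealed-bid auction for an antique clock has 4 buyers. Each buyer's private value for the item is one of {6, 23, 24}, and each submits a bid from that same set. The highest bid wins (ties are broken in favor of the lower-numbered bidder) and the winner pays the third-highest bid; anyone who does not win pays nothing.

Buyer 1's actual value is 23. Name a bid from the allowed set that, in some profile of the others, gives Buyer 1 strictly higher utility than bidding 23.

24

Suppose Buyer 2 bids 6, Buyer 3 bids 6 and Buyer 4 bids 24.
Bid 23: loses, pays 0, utility 0.
Bid 24: wins, pays 6, utility 23 - 6 = 17.
So bidding 24 beats truth here (17 > 0).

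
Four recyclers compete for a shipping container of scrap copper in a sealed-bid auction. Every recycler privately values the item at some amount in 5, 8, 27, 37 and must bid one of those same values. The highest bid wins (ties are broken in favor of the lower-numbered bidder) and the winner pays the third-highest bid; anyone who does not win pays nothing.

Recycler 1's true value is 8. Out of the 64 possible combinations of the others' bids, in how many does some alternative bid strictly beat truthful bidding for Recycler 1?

Others bid (5, 5, 27): truth gives 0; bid 27 gives 3 > 0. Violating.
Others bid (5, 5, 37): truth gives 0; bid 37 gives 3 > 0. Violating.
Others bid (5, 27, 5): truth gives 0; bid 27 gives 3 > 0. Violating.
Others bid (5, 37, 5): truth gives 0; bid 37 gives 3 > 0. Violating.
Others bid (5, 5, 5): truth gives 3; no alternative beats it.
Others bid (5, 5, 8): truth gives 3; no alternative beats it.
(Checking all 64 profiles: 6 have a profitable deviation, 58 do not.)

6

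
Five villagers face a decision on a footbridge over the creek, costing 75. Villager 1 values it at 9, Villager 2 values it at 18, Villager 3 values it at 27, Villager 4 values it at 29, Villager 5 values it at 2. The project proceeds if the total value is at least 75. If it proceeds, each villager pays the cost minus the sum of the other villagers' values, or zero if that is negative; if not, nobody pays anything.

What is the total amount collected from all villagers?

Total value 85 ≥ cost 75, so it is built.
Villager 1: others sum to 76; max(0, 75 - 76) = 0.
Villager 2: others sum to 67; max(0, 75 - 67) = 8.
Villager 3: others sum to 58; max(0, 75 - 58) = 17.
Villager 4: others sum to 56; max(0, 75 - 56) = 19.
Villager 5: others sum to 83; max(0, 75 - 83) = 0.
Total collected = 0 + 8 + 17 + 19 + 0 = 44.

44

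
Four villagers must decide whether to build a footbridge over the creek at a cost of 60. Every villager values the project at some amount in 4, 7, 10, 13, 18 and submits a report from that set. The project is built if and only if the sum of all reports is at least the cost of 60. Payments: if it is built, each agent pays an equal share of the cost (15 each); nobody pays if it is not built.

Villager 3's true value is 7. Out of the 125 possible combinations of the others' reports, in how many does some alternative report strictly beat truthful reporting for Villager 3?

Others report (18, 18, 18): truth gives -8; report 4 gives 0 > -8. Violating.
Others report (4, 4, 4): truth gives 0; no alternative beats it.
Others report (4, 4, 7): truth gives 0; no alternative beats it.
(Checking all 125 profiles: 1 has a profitable deviation, 124 do not.)

1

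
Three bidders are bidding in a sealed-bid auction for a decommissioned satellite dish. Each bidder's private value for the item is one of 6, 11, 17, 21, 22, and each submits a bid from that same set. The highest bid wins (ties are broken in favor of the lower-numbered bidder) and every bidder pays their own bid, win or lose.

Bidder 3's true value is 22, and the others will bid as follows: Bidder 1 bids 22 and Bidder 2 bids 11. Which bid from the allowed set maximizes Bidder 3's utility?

Bid 6: loses but pays 6, utility -6.
Bid 11: loses but pays 11, utility -11.
Bid 17: loses but pays 17, utility -17.
Bid 21: loses but pays 21, utility -21.
Bid 22: loses but pays 22, utility -22.
The best choice is 6 with utility -6.

6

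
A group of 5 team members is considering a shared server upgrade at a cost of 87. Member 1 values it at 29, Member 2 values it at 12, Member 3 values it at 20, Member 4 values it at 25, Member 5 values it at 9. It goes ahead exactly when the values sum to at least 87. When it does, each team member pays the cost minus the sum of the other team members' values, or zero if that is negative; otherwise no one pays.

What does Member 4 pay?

Total value 95 ≥ cost 87, so the project is built.
The other team members' values sum to 70.
Cost minus that sum is 87 - 70 = 17.

17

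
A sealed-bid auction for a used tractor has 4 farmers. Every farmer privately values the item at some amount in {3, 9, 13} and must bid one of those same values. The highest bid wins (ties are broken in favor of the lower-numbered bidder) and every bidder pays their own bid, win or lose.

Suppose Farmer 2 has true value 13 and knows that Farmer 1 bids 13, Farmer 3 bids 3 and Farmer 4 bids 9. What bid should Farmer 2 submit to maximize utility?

Bid 3: loses but pays 3, utility -3.
Bid 9: loses but pays 9, utility -9.
Bid 13: loses but pays 13, utility -13.
The best choice is 3 with utility -3.

3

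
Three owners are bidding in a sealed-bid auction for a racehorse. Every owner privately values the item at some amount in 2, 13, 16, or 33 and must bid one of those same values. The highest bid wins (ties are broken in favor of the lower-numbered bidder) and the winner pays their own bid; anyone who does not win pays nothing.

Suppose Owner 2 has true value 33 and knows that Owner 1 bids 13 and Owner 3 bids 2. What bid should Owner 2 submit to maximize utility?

16

Bid 2: loses, pays 0, utility 0.
Bid 13: loses, pays 0, utility 0.
Bid 16: wins, pays 16, utility 33 - 16 = 17.
Bid 33: wins, pays 33, utility 33 - 33 = 0.
The best choice is 16 with utility 17.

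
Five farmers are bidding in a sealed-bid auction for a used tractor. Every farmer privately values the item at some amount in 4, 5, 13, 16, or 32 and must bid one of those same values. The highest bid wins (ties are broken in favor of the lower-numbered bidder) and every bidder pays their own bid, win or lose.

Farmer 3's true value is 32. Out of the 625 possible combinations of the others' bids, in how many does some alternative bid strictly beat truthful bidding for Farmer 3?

Others bid (4, 4, 4, 4): truth gives 0; bid 5 gives 27 > 0. Violating.
Others bid (4, 4, 4, 5): truth gives 0; bid 5 gives 27 > 0. Violating.
Others bid (4, 4, 4, 13): truth gives 0; bid 13 gives 19 > 0. Violating.
Others bid (4, 4, 4, 16): truth gives 0; bid 16 gives 16 > 0. Violating.
Others bid (4, 4, 4, 32): truth gives 0; no alternative beats it.
Others bid (4, 4, 5, 32): truth gives 0; no alternative beats it.
(Checking all 625 profiles: 369 have a profitable deviation, 256 do not.)

369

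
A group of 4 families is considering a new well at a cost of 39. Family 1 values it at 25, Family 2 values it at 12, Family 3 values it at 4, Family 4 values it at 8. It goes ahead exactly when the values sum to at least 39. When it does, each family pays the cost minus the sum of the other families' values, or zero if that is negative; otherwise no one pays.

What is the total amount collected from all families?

Total value 49 ≥ cost 39, so it is built.
Family 1: others sum to 24; max(0, 39 - 24) = 15.
Family 2: others sum to 37; max(0, 39 - 37) = 2.
Family 3: others sum to 45; max(0, 39 - 45) = 0.
Family 4: others sum to 41; max(0, 39 - 41) = 0.
Total collected = 15 + 2 + 0 + 0 = 17.

17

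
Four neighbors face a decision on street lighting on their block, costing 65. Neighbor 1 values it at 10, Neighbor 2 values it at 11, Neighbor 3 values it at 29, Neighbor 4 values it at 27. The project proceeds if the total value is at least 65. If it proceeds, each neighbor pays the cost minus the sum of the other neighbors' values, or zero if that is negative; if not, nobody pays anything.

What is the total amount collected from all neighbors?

Total value 77 ≥ cost 65, so it is built.
Neighbor 1: others sum to 67; max(0, 65 - 67) = 0.
Neighbor 2: others sum to 66; max(0, 65 - 66) = 0.
Neighbor 3: others sum to 48; max(0, 65 - 48) = 17.
Neighbor 4: others sum to 50; max(0, 65 - 50) = 15.
Total collected = 0 + 0 + 17 + 15 = 32.

32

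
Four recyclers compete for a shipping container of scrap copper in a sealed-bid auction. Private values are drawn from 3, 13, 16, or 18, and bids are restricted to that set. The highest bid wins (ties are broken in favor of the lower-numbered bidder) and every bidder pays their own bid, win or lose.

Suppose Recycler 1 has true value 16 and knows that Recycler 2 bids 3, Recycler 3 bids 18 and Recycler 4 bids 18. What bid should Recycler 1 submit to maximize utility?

18

Bid 3: loses but pays 3, utility -3.
Bid 13: loses but pays 13, utility -13.
Bid 16: loses but pays 16, utility -16.
Bid 18: wins, pays 18, utility 16 - 18 = -2.
The best choice is 18 with utility -2.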